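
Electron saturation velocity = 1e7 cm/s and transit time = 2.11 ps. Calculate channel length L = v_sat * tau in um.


Step 1: tau in seconds = 2.11 ps * 1e-12 = 2.1100e-12 s
Step 2: L = v_sat * tau = 1e7 * 2.1100e-12 = 2.1100e-05 cm
Step 3: L in um = 2.1100e-05 * 1e4 = 0.211 um

0.211


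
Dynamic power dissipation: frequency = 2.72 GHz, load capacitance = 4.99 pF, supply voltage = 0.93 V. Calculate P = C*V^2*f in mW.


Step 1: V^2 = 0.93^2 = 0.8649 V^2
Step 2: P = C*V^2*f = 4.99e-12 F * 0.8649 * 2.72e9 Hz
Step 3: P = 1.173911472e-02 W
Step 4: P = 11.739 mW

11.739


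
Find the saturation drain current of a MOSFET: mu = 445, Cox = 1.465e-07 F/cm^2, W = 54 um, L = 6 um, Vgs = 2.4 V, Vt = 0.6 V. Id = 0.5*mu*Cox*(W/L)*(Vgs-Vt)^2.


Step 1: Overdrive voltage Vov = Vgs - Vt = 2.4 - 0.6 = 1.8 V
Step 2: W/L = 54/6 = 9
Step 3: Id = 0.5 * 445 * 1.465e-07 * 9 * 1.8^2
Step 4: Id = 9.51e-04 A

9.51e-04


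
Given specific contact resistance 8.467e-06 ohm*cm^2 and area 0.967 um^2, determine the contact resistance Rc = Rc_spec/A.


Step 1: Convert area to cm^2: 0.967 um^2 = 9.6700e-09 cm^2
Step 2: Rc = Rc_spec / A = 8.467e-06 / 9.6700e-09
Step 3: Rc = 8.76e+02 ohms

8.76e+02


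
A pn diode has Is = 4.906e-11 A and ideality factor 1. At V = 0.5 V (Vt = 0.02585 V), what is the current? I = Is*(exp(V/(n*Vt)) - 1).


Step 1: V/(n*Vt) = 0.5/(1*0.02585) = 19.3424
Step 2: exp(19.3424) = 2.5136e+08
Step 3: I = 4.906e-11 * (2.5136e+08 - 1) = 1.23e-02 A

1.23e-02


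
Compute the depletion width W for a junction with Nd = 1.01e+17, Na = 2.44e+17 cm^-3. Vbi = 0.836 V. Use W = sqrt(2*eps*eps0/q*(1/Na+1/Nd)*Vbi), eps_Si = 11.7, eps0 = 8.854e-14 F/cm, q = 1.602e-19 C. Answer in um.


Step 1: 1/Na + 1/Nd = 1/2.44e+17 + 1/1.01e+17 = 1.39994e-17
Step 2: 2*eps*eps0/q = 2*11.7*8.854e-14/1.602e-19 = 1.293281e+07
Step 3: W^2 = 1.293281e+07 * 1.39994e-17 * 0.836 = 1.51359e-10
Step 4: W = sqrt(1.51359e-10) = 1.230e-05 cm = 0.123 um

0.123


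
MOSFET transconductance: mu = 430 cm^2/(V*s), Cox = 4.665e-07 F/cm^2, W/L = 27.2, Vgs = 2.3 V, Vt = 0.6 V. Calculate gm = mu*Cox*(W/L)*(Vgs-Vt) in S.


Step 1: Vov = Vgs - Vt = 2.3 - 0.6 = 1.7 V
Step 2: gm = mu * Cox * (W/L) * Vov
Step 3: gm = 430 * 4.665e-07 * 27.2 * 1.7 = 9.28e-03 S

9.28e-03


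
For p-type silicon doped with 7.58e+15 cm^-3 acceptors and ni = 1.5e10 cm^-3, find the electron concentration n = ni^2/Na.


Step 1: Majority hole concentration p ≈ Na = 7.58e+15 cm^-3
Step 2: n = ni^2 / Na = (1.5e10)^2 / 7.58e+15
Step 3: n = 2.97e+04 cm^-3

2.97e+04


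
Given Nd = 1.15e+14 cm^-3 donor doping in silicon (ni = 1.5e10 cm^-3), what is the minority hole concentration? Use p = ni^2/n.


Step 1: Since Nd >> ni, n ≈ Nd = 1.15e+14 cm^-3
Step 2: p = ni^2 / n = (1.5e10)^2 / 1.15e+14
Step 3: p = 2.25e20 / 1.15e+14 = 1.96e+06 cm^-3

1.96e+06


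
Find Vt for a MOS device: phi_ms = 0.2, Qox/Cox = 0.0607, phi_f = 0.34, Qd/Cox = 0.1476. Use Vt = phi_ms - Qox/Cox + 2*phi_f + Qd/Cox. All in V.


Step 1: Vt = phi_ms - Qox/Cox + 2*phi_f + Qd/Cox
Step 2: Vt = 0.2 - 0.0607 + 2*0.34 + 0.1476
Step 3: Vt = 0.2 - 0.0607 + 0.68 + 0.1476
Step 4: Vt = 0.9669 V

0.9669


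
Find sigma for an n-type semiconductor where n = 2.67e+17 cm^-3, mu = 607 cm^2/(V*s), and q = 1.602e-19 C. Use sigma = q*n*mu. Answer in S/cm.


Step 1: sigma = q * n * mu
Step 2: sigma = 1.602e-19 * 2.67e+17 * 607
Step 3: sigma = 2.596e+01 S/cm

2.596e+01


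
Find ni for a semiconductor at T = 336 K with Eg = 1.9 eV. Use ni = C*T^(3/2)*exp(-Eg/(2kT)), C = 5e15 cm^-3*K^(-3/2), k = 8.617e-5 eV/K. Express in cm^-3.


Step 1: Compute kT = 8.617e-5 * 336 = 0.02895312 eV
Step 2: Exponent = -Eg/(2kT) = -1.9/(2*0.02895312) = -32.81166
Step 3: T^(3/2) = 336^1.5 = 6158.98
Step 4: ni = 5e15 * 6158.98 * exp(-32.81166) = 1.73e+05 cm^-3

1.73e+05


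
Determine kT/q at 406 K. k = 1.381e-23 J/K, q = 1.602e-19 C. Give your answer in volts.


Step 1: kT = 1.381e-23 * 406 = 5.60686e-21 J
Step 2: Vt = kT/q = 5.60686e-21 / 1.602e-19
Step 3: Vt = 0.035 V

0.035


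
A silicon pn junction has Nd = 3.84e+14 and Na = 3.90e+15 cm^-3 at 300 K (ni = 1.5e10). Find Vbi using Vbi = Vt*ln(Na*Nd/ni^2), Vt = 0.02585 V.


Step 1: Compute Na*Nd/ni^2 = 3.90e+15 * 3.84e+14 / (1.5e10)^2 = 6.6560e+09
Step 2: ln(6.6560e+09) = 22.6188
Step 3: Vbi = 0.02585 * 22.6188 = 0.585 V

0.585


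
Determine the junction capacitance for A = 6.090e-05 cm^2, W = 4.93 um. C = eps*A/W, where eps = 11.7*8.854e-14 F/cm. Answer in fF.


Step 1: eps_Si = 11.7 * 8.854e-14 = 1.035918e-12 F/cm
Step 2: W in cm = 4.93 * 1e-4 = 4.93e-04 cm
Step 3: C = 1.035918e-12 * 6.090e-05 / 4.93e-04 = 1.279663e-13 F
Step 4: C = 127.97 fF

127.97


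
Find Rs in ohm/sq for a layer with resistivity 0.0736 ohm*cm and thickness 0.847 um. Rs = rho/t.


Step 1: Convert thickness to cm: t = 0.847 um = 8.4700e-05 cm
Step 2: Rs = rho / t = 0.0736 / 8.4700e-05
Step 3: Rs = 868.9 ohm/sq

868.9


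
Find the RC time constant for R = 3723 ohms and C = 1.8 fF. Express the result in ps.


Step 1: tau = R * C
Step 2: tau = 3723 * 1.8 fF = 3723 * 1.8e-15 F
Step 3: tau = 6.7014e-12 s = 6.7014 ps

6.7014


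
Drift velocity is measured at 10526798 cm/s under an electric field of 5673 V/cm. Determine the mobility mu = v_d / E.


Step 1: mu = v_d / E
Step 2: mu = 10526798 / 5673
Step 3: mu = 1855.6 cm^2/(V*s)

1855.6


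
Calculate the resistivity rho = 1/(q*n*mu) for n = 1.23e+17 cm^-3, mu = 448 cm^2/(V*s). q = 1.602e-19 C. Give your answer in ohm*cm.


Step 1: sigma = q * n * mu = 1.602e-19 * 1.23e+17 * 448 = 8.82766e+00 S/cm
Step 2: rho = 1 / sigma = 1 / 8.82766e+00 = 0.1133 ohm*cm

0.1133


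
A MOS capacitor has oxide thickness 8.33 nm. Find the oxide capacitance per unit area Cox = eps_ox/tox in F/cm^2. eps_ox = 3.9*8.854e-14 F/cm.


Step 1: eps_ox = 3.9 * 8.854e-14 = 3.45306e-13 F/cm
Step 2: tox in cm = 8.33 nm * 1e-7 = 8.3300e-07 cm
Step 3: Cox = 3.45306e-13 / 8.3300e-07 = 4.15e-07 F/cm^2

4.15e-07


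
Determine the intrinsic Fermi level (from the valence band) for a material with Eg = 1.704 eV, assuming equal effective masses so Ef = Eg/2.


Step 1: For an intrinsic semiconductor, the Fermi level sits at midgap.
Step 2: Ef = Eg / 2 = 1.704 / 2 = 0.852 eV

0.852


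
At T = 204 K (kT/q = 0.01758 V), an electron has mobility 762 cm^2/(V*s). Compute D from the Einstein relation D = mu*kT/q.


Step 1: D = mu * (kT/q)
Step 2: D = 762 * 0.01758
Step 3: D = 13.4 cm^2/s

13.4


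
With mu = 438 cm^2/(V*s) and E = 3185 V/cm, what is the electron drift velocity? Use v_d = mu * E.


Step 1: v_d = mu * E
Step 2: v_d = 438 * 3185 = 1395030
Step 3: v_d = 1.40e+06 cm/s

1.40e+06


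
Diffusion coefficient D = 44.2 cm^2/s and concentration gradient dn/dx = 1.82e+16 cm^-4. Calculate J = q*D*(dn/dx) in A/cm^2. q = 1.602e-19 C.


Step 1: J = q * D * (dn/dx)
Step 2: J = 1.602e-19 * 44.2 * 1.82e+16
Step 3: J = 1.29e-01 A/cm^2

1.29e-01


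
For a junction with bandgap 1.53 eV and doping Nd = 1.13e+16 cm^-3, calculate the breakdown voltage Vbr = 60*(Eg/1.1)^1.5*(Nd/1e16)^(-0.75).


Step 1: Eg/1.1 = 1.53/1.1 = 1.390909
Step 2: (Eg/1.1)^1.5 = 1.390909^1.5 = 1.640394
Step 3: (Nd/1e16)^(-0.75) = (1.13)^(-0.75) = 0.912412
Step 4: Vbr = 60 * 1.640394 * 0.912412 = 89.8 V

89.8


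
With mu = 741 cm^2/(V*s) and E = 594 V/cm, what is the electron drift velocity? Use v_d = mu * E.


Step 1: v_d = mu * E
Step 2: v_d = 741 * 594 = 440154
Step 3: v_d = 4.40e+05 cm/s

4.40e+05


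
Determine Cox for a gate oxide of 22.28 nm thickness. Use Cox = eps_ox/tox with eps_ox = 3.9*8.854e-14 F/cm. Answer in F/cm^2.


Step 1: eps_ox = 3.9 * 8.854e-14 = 3.45306e-13 F/cm
Step 2: tox in cm = 22.28 nm * 1e-7 = 2.2280e-06 cm
Step 3: Cox = 3.45306e-13 / 2.2280e-06 = 1.55e-07 F/cm^2

1.55e-07


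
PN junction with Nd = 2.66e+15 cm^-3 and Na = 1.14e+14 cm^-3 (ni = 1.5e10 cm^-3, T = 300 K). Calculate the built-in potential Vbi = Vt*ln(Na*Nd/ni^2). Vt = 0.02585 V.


Step 1: Compute Na*Nd/ni^2 = 1.14e+14 * 2.66e+15 / (1.5e10)^2 = 1.3477e+09
Step 2: ln(1.3477e+09) = 21.0217
Step 3: Vbi = 0.02585 * 21.0217 = 0.543 V

0.543


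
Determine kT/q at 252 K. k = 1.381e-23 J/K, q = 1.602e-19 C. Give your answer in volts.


Step 1: kT = 1.381e-23 * 252 = 3.48012e-21 J
Step 2: Vt = kT/q = 3.48012e-21 / 1.602e-19
Step 3: Vt = 0.02172 V

0.02172


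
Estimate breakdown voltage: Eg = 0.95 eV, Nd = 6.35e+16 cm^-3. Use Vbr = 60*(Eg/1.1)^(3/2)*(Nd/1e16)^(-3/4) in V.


Step 1: Eg/1.1 = 0.95/1.1 = 0.863636
Step 2: (Eg/1.1)^1.5 = 0.863636^1.5 = 0.802594
Step 3: (Nd/1e16)^(-0.75) = (6.35)^(-0.75) = 0.249988
Step 4: Vbr = 60 * 0.802594 * 0.249988 = 12.0 V

12.0


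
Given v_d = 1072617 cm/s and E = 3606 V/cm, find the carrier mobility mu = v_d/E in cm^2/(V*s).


Step 1: mu = v_d / E
Step 2: mu = 1072617 / 3606
Step 3: mu = 297.45 cm^2/(V*s)

297.45


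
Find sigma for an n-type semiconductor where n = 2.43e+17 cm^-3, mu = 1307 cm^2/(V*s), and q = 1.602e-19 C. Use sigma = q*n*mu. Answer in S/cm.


Step 1: sigma = q * n * mu
Step 2: sigma = 1.602e-19 * 2.43e+17 * 1307
Step 3: sigma = 5.088e+01 S/cm

5.088e+01


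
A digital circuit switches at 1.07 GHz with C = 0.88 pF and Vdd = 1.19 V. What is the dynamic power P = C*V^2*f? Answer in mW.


Step 1: V^2 = 1.19^2 = 1.4161 V^2
Step 2: P = C*V^2*f = 0.88e-12 F * 1.4161 * 1.07e9 Hz
Step 3: P = 1.33339976e-03 W
Step 4: P = 1.333 mW

1.333


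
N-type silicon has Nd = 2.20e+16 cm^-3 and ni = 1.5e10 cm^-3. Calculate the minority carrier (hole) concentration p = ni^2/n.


Step 1: Since Nd >> ni, n ≈ Nd = 2.20e+16 cm^-3
Step 2: p = ni^2 / n = (1.5e10)^2 / 2.20e+16
Step 3: p = 2.25e20 / 2.20e+16 = 1.02e+04 cm^-3

1.02e+04


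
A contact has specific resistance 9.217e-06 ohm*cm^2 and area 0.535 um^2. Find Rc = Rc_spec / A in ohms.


Step 1: Convert area to cm^2: 0.535 um^2 = 5.3500e-09 cm^2
Step 2: Rc = Rc_spec / A = 9.217e-06 / 5.3500e-09
Step 3: Rc = 1.72e+03 ohms

1.72e+03


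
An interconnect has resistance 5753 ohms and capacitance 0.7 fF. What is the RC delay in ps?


Step 1: tau = R * C
Step 2: tau = 5753 * 0.7 fF = 5753 * 7.0e-16 F
Step 3: tau = 4.0271e-12 s = 4.0271 ps

4.0271


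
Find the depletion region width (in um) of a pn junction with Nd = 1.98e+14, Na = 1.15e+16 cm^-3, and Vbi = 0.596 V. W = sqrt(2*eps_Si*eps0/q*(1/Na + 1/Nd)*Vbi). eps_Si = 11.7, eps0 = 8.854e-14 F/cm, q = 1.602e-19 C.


Step 1: 1/Na + 1/Nd = 1/1.15e+16 + 1/1.98e+14 = 5.13746e-15
Step 2: 2*eps*eps0/q = 2*11.7*8.854e-14/1.602e-19 = 1.293281e+07
Step 3: W^2 = 1.293281e+07 * 5.13746e-15 * 0.596 = 3.95993e-08
Step 4: W = sqrt(3.95993e-08) = 1.990e-04 cm = 1.99 um

1.99


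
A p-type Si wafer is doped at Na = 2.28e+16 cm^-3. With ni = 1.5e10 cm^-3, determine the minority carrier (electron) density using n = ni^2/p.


Step 1: Majority hole concentration p ≈ Na = 2.28e+16 cm^-3
Step 2: n = ni^2 / Na = (1.5e10)^2 / 2.28e+16
Step 3: n = 9.87e+03 cm^-3

9.87e+03


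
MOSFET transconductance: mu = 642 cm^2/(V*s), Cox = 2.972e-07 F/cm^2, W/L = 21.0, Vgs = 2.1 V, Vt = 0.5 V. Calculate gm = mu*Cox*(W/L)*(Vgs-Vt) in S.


Step 1: Vov = Vgs - Vt = 2.1 - 0.5 = 1.6 V
Step 2: gm = mu * Cox * (W/L) * Vov
Step 3: gm = 642 * 2.972e-07 * 21.0 * 1.6 = 6.41e-03 S

6.41e-03


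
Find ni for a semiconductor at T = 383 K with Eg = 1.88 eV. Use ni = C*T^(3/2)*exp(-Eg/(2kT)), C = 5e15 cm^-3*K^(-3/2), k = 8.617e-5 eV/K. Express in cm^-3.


Step 1: Compute kT = 8.617e-5 * 383 = 0.03300311 eV
Step 2: Exponent = -Eg/(2kT) = -1.88/(2*0.03300311) = -28.48216
Step 3: T^(3/2) = 383^1.5 = 7495.46
Step 4: ni = 5e15 * 7495.46 * exp(-28.48216) = 1.60e+07 cm^-3

1.60e+07


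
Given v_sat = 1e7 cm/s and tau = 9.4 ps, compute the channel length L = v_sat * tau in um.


Step 1: tau in seconds = 9.4 ps * 1e-12 = 9.4000e-12 s
Step 2: L = v_sat * tau = 1e7 * 9.4000e-12 = 9.4000e-05 cm
Step 3: L in um = 9.4000e-05 * 1e4 = 0.94 um

0.94


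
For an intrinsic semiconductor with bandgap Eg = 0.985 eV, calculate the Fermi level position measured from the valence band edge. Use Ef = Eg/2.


Step 1: For an intrinsic semiconductor, the Fermi level sits at midgap.
Step 2: Ef = Eg / 2 = 0.985 / 2 = 0.4925 eV

0.4925


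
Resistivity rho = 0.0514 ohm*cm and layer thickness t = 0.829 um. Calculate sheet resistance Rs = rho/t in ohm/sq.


Step 1: Convert thickness to cm: t = 0.829 um = 8.2900e-05 cm
Step 2: Rs = rho / t = 0.0514 / 8.2900e-05
Step 3: Rs = 620.0 ohm/sq

620.0


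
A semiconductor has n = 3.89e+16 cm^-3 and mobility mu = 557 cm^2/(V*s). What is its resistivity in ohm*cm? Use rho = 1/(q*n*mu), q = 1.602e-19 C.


Step 1: sigma = q * n * mu = 1.602e-19 * 3.89e+16 * 557 = 3.47110e+00 S/cm
Step 2: rho = 1 / sigma = 1 / 3.47110e+00 = 0.2881 ohm*cm

0.2881


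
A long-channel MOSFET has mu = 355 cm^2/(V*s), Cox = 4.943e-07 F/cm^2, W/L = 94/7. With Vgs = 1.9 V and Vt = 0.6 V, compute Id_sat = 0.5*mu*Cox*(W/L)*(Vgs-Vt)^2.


Step 1: Overdrive voltage Vov = Vgs - Vt = 1.9 - 0.6 = 1.3 V
Step 2: W/L = 94/7 = 13.4286
Step 3: Id = 0.5 * 355 * 4.943e-07 * 13.4286 * 1.3^2
Step 4: Id = 1.99e-03 A

1.99e-03


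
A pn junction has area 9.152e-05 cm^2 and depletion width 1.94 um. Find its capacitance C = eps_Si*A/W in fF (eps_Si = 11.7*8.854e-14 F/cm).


Step 1: eps_Si = 11.7 * 8.854e-14 = 1.035918e-12 F/cm
Step 2: W in cm = 1.94 * 1e-4 = 1.94e-04 cm
Step 3: C = 1.035918e-12 * 9.152e-05 / 1.94e-04 = 4.886970e-13 F
Step 4: C = 488.7 fF

488.7


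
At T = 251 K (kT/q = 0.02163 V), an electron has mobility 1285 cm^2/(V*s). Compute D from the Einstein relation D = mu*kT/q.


Step 1: D = mu * (kT/q)
Step 2: D = 1285 * 0.02163
Step 3: D = 27.79 cm^2/s

27.79


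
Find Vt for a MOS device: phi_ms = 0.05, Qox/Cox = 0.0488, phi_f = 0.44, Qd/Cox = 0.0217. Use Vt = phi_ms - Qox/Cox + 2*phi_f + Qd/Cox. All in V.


Step 1: Vt = phi_ms - Qox/Cox + 2*phi_f + Qd/Cox
Step 2: Vt = 0.05 - 0.0488 + 2*0.44 + 0.0217
Step 3: Vt = 0.05 - 0.0488 + 0.88 + 0.0217
Step 4: Vt = 0.9029 V

0.9029


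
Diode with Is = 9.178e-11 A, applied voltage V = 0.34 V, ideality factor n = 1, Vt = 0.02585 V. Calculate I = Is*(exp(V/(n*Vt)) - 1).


Step 1: V/(n*Vt) = 0.34/(1*0.02585) = 13.1528
Step 2: exp(13.1528) = 5.1545e+05
Step 3: I = 9.178e-11 * (5.1545e+05 - 1) = 4.73e-05 A

4.73e-05


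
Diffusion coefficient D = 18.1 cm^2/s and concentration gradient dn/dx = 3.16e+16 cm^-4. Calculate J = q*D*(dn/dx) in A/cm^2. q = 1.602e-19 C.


Step 1: J = q * D * (dn/dx)
Step 2: J = 1.602e-19 * 18.1 * 3.16e+16
Step 3: J = 9.16e-02 A/cm^2

9.16e-02


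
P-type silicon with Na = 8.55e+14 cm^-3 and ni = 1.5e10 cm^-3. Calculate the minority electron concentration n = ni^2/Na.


Step 1: Majority hole concentration p ≈ Na = 8.55e+14 cm^-3
Step 2: n = ni^2 / Na = (1.5e10)^2 / 8.55e+14
Step 3: n = 2.63e+05 cm^-3

2.63e+05


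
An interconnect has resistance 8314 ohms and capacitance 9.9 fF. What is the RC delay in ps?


Step 1: tau = R * C
Step 2: tau = 8314 * 9.9 fF = 8314 * 9.9e-15 F
Step 3: tau = 8.23086e-11 s = 82.3086 ps

82.3086


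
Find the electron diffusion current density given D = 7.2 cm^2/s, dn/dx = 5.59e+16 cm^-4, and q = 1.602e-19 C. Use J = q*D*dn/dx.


Step 1: J = q * D * (dn/dx)
Step 2: J = 1.602e-19 * 7.2 * 5.59e+16
Step 3: J = 6.45e-02 A/cm^2

6.45e-02


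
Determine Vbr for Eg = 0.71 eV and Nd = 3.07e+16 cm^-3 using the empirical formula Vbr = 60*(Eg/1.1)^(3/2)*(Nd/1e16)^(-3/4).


Step 1: Eg/1.1 = 0.71/1.1 = 0.645455
Step 2: (Eg/1.1)^1.5 = 0.645455^1.5 = 0.518560
Step 3: (Nd/1e16)^(-0.75) = (3.07)^(-0.75) = 0.431168
Step 4: Vbr = 60 * 0.518560 * 0.431168 = 13.4 V

13.4


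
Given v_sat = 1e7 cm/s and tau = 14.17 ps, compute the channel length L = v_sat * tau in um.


Step 1: tau in seconds = 14.17 ps * 1e-12 = 1.4170e-11 s
Step 2: L = v_sat * tau = 1e7 * 1.4170e-11 = 1.4170e-04 cm
Step 3: L in um = 1.4170e-04 * 1e4 = 1.417 um

1.417


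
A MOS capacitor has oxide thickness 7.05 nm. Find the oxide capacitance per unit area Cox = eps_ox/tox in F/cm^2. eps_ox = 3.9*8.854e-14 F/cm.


Step 1: eps_ox = 3.9 * 8.854e-14 = 3.45306e-13 F/cm
Step 2: tox in cm = 7.05 nm * 1e-7 = 7.0500e-07 cm
Step 3: Cox = 3.45306e-13 / 7.0500e-07 = 4.90e-07 F/cm^2

4.90e-07


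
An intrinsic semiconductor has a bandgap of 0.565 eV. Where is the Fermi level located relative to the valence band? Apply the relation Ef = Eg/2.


Step 1: For an intrinsic semiconductor, the Fermi level sits at midgap.
Step 2: Ef = Eg / 2 = 0.565 / 2 = 0.2825 eV

0.2825


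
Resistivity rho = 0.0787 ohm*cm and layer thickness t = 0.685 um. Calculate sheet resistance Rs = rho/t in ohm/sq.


Step 1: Convert thickness to cm: t = 0.685 um = 6.8500e-05 cm
Step 2: Rs = rho / t = 0.0787 / 6.8500e-05
Step 3: Rs = 1148.9 ohm/sq

1148.9


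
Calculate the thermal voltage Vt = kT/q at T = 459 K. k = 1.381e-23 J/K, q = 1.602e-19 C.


Step 1: kT = 1.381e-23 * 459 = 6.33879e-21 J
Step 2: Vt = kT/q = 6.33879e-21 / 1.602e-19
Step 3: Vt = 0.03957 V

0.03957


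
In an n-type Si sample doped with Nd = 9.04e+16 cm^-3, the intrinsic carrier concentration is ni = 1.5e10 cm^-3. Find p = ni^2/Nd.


Step 1: Since Nd >> ni, n ≈ Nd = 9.04e+16 cm^-3
Step 2: p = ni^2 / n = (1.5e10)^2 / 9.04e+16
Step 3: p = 2.25e20 / 9.04e+16 = 2.49e+03 cm^-3

2.49e+03


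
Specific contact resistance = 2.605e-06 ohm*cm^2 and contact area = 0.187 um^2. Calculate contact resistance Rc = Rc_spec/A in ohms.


Step 1: Convert area to cm^2: 0.187 um^2 = 1.8700e-09 cm^2
Step 2: Rc = Rc_spec / A = 2.605e-06 / 1.8700e-09
Step 3: Rc = 1.39e+03 ohms

1.39e+03


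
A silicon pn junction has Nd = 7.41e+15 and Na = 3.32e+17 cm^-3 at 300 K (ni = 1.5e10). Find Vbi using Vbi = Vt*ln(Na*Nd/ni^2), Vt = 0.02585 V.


Step 1: Compute Na*Nd/ni^2 = 3.32e+17 * 7.41e+15 / (1.5e10)^2 = 1.0934e+13
Step 2: ln(1.0934e+13) = 30.0229
Step 3: Vbi = 0.02585 * 30.0229 = 0.776 V

0.776


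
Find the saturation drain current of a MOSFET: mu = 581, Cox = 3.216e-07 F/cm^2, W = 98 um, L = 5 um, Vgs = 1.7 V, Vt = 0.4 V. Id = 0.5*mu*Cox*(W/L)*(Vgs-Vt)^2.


Step 1: Overdrive voltage Vov = Vgs - Vt = 1.7 - 0.4 = 1.3 V
Step 2: W/L = 98/5 = 19.6
Step 3: Id = 0.5 * 581 * 3.216e-07 * 19.6 * 1.3^2
Step 4: Id = 3.09e-03 A

3.09e-03


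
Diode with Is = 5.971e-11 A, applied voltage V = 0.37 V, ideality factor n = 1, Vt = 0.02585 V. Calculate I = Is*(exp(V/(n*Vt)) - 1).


Step 1: V/(n*Vt) = 0.37/(1*0.02585) = 14.3133
Step 2: exp(14.3133) = 1.6451e+06
Step 3: I = 5.971e-11 * (1.6451e+06 - 1) = 9.82e-05 A

9.82e-05


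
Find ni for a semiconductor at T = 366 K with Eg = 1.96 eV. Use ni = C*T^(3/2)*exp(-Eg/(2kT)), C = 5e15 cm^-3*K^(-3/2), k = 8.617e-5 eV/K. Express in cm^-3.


Step 1: Compute kT = 8.617e-5 * 366 = 0.03153822 eV
Step 2: Exponent = -Eg/(2kT) = -1.96/(2*0.03153822) = -31.07341
Step 3: T^(3/2) = 366^1.5 = 7001.99
Step 4: ni = 5e15 * 7001.99 * exp(-31.07341) = 1.12e+06 cm^-3

1.12e+06


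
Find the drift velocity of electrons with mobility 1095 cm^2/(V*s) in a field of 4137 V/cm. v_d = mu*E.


Step 1: v_d = mu * E
Step 2: v_d = 1095 * 4137 = 4530015
Step 3: v_d = 4.53e+06 cm/s

4.53e+06


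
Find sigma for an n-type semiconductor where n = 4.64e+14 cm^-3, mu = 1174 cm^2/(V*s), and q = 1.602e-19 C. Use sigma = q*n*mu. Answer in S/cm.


Step 1: sigma = q * n * mu
Step 2: sigma = 1.602e-19 * 4.64e+14 * 1174
Step 3: sigma = 8.727e-02 S/cm

8.727e-02


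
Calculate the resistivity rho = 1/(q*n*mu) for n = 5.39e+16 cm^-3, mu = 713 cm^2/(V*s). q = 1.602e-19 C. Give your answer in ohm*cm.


Step 1: sigma = q * n * mu = 1.602e-19 * 5.39e+16 * 713 = 6.15660e+00 S/cm
Step 2: rho = 1 / sigma = 1 / 6.15660e+00 = 0.1624 ohm*cm

0.1624


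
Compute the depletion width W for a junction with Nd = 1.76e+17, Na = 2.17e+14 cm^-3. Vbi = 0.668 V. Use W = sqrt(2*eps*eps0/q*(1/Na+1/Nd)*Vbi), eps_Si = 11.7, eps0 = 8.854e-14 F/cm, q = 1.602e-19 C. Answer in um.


Step 1: 1/Na + 1/Nd = 1/2.17e+14 + 1/1.76e+17 = 4.61398e-15
Step 2: 2*eps*eps0/q = 2*11.7*8.854e-14/1.602e-19 = 1.293281e+07
Step 3: W^2 = 1.293281e+07 * 4.61398e-15 * 0.668 = 3.98607e-08
Step 4: W = sqrt(3.98607e-08) = 1.997e-04 cm = 1.997 um

1.997


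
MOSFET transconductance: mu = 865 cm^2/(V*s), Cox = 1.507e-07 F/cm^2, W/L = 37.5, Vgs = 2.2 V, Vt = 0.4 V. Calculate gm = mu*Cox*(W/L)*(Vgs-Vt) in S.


Step 1: Vov = Vgs - Vt = 2.2 - 0.4 = 1.8 V
Step 2: gm = mu * Cox * (W/L) * Vov
Step 3: gm = 865 * 1.507e-07 * 37.5 * 1.8 = 8.80e-03 S

8.80e-03


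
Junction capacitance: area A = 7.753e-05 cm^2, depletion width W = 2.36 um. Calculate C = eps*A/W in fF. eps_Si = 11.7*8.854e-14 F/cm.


Step 1: eps_Si = 11.7 * 8.854e-14 = 1.035918e-12 F/cm
Step 2: W in cm = 2.36 * 1e-4 = 2.36e-04 cm
Step 3: C = 1.035918e-12 * 7.753e-05 / 2.36e-04 = 3.403166e-13 F
Step 4: C = 340.32 fF

340.32


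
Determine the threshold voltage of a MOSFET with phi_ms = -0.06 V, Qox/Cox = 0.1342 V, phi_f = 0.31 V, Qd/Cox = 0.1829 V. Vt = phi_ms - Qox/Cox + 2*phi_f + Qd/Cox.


Step 1: Vt = phi_ms - Qox/Cox + 2*phi_f + Qd/Cox
Step 2: Vt = -0.06 - 0.1342 + 2*0.31 + 0.1829
Step 3: Vt = -0.06 - 0.1342 + 0.62 + 0.1829
Step 4: Vt = 0.6087 V

0.6087


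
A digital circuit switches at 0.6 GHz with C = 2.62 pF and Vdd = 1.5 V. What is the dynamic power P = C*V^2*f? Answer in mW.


Step 1: V^2 = 1.5^2 = 2.25 V^2
Step 2: P = C*V^2*f = 2.62e-12 F * 2.25 * 0.6e9 Hz
Step 3: P = 3.537e-03 W
Step 4: P = 3.537 mW

3.537


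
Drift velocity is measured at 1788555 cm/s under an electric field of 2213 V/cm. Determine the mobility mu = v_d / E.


Step 1: mu = v_d / E
Step 2: mu = 1788555 / 2213
Step 3: mu = 808.2 cm^2/(V*s)

808.2


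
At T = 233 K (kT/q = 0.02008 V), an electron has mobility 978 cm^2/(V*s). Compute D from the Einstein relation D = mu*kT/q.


Step 1: D = mu * (kT/q)
Step 2: D = 978 * 0.02008
Step 3: D = 19.64 cm^2/s

19.64


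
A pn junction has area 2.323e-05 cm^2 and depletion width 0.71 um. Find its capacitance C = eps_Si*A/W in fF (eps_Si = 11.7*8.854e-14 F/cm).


Step 1: eps_Si = 11.7 * 8.854e-14 = 1.035918e-12 F/cm
Step 2: W in cm = 0.71 * 1e-4 = 7.10e-05 cm
Step 3: C = 1.035918e-12 * 2.323e-05 / 7.10e-05 = 3.389349e-13 F
Step 4: C = 338.93 fF

338.93


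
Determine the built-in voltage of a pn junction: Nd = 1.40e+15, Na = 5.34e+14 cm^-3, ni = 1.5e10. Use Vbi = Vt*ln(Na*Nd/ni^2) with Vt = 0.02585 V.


Step 1: Compute Na*Nd/ni^2 = 5.34e+14 * 1.40e+15 / (1.5e10)^2 = 3.3227e+09
Step 2: ln(3.3227e+09) = 21.9240
Step 3: Vbi = 0.02585 * 21.9240 = 0.567 V

0.567


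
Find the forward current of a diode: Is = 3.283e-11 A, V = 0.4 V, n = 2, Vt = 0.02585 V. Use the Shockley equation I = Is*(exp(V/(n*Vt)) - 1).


Step 1: V/(n*Vt) = 0.4/(2*0.02585) = 7.7369
Step 2: exp(7.7369) = 2.2914e+03
Step 3: I = 3.283e-11 * (2.2914e+03 - 1) = 7.52e-08 A

7.52e-08


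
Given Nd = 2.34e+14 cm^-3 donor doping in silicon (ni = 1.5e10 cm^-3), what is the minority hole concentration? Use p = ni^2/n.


Step 1: Since Nd >> ni, n ≈ Nd = 2.34e+14 cm^-3
Step 2: p = ni^2 / n = (1.5e10)^2 / 2.34e+14
Step 3: p = 2.25e20 / 2.34e+14 = 9.62e+05 cm^-3

9.62e+05


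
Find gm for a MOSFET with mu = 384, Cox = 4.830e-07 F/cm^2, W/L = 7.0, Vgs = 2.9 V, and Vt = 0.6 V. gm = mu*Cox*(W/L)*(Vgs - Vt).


Step 1: Vov = Vgs - Vt = 2.9 - 0.6 = 2.3 V
Step 2: gm = mu * Cox * (W/L) * Vov
Step 3: gm = 384 * 4.830e-07 * 7.0 * 2.3 = 2.99e-03 S

2.99e-03


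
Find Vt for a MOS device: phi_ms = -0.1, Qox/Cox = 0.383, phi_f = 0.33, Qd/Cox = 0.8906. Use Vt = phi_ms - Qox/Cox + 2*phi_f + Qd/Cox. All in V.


Step 1: Vt = phi_ms - Qox/Cox + 2*phi_f + Qd/Cox
Step 2: Vt = -0.1 - 0.383 + 2*0.33 + 0.8906
Step 3: Vt = -0.1 - 0.383 + 0.66 + 0.8906
Step 4: Vt = 1.0676 V

1.0676


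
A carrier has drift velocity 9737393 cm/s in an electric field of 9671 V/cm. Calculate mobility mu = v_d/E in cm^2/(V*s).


Step 1: mu = v_d / E
Step 2: mu = 9737393 / 9671
Step 3: mu = 1006.87 cm^2/(V*s)

1006.87


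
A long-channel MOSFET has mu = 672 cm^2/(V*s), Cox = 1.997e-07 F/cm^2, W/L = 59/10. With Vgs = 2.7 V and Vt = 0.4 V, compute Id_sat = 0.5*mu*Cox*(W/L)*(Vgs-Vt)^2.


Step 1: Overdrive voltage Vov = Vgs - Vt = 2.7 - 0.4 = 2.3 V
Step 2: W/L = 59/10 = 5.9
Step 3: Id = 0.5 * 672 * 1.997e-07 * 5.9 * 2.3^2
Step 4: Id = 2.09e-03 A

2.09e-03


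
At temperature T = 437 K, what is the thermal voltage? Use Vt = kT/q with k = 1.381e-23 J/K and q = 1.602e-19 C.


Step 1: kT = 1.381e-23 * 437 = 6.03497e-21 J
Step 2: Vt = kT/q = 6.03497e-21 / 1.602e-19
Step 3: Vt = 0.03767 V

0.03767


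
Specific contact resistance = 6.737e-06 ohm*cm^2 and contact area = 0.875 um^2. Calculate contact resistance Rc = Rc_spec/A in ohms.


Step 1: Convert area to cm^2: 0.875 um^2 = 8.7500e-09 cm^2
Step 2: Rc = Rc_spec / A = 6.737e-06 / 8.7500e-09
Step 3: Rc = 7.70e+02 ohms

7.70e+02


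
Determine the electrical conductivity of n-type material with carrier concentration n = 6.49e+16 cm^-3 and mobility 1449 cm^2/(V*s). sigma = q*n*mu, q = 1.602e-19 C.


Step 1: sigma = q * n * mu
Step 2: sigma = 1.602e-19 * 6.49e+16 * 1449
Step 3: sigma = 1.507e+01 S/cm

1.507e+01


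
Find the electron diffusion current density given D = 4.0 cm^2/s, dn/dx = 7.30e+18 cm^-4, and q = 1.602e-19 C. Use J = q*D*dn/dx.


Step 1: J = q * D * (dn/dx)
Step 2: J = 1.602e-19 * 4.0 * 7.30e+18
Step 3: J = 4.68e+00 A/cm^2

4.68e+00


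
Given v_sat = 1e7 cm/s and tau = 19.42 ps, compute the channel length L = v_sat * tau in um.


Step 1: tau in seconds = 19.42 ps * 1e-12 = 1.9420e-11 s
Step 2: L = v_sat * tau = 1e7 * 1.9420e-11 = 1.9420e-04 cm
Step 3: L in um = 1.9420e-04 * 1e4 = 1.942 um

1.942


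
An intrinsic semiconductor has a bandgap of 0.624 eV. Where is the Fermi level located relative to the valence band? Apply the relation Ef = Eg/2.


Step 1: For an intrinsic semiconductor, the Fermi level sits at midgap.
Step 2: Ef = Eg / 2 = 0.624 / 2 = 0.312 eV

0.312


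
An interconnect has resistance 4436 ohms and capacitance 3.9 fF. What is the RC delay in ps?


Step 1: tau = R * C
Step 2: tau = 4436 * 3.9 fF = 4436 * 3.9e-15 F
Step 3: tau = 1.73004e-11 s = 17.3004 ps

17.3004


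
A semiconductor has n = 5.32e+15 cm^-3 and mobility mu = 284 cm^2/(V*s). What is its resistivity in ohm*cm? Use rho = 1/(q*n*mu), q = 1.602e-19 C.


Step 1: sigma = q * n * mu = 1.602e-19 * 5.32e+15 * 284 = 2.42043e-01 S/cm
Step 2: rho = 1 / sigma = 1 / 2.42043e-01 = 4.131 ohm*cm

4.131


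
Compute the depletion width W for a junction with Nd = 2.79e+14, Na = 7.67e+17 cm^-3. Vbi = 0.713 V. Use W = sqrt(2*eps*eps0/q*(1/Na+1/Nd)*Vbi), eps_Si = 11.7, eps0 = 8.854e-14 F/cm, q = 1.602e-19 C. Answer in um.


Step 1: 1/Na + 1/Nd = 1/7.67e+17 + 1/2.79e+14 = 3.58553e-15
Step 2: 2*eps*eps0/q = 2*11.7*8.854e-14/1.602e-19 = 1.293281e+07
Step 3: W^2 = 1.293281e+07 * 3.58553e-15 * 0.713 = 3.30625e-08
Step 4: W = sqrt(3.30625e-08) = 1.818e-04 cm = 1.818 um

1.818


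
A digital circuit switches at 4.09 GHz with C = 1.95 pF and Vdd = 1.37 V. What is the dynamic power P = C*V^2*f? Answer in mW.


Step 1: V^2 = 1.37^2 = 1.8769 V^2
Step 2: P = C*V^2*f = 1.95e-12 F * 1.8769 * 4.09e9 Hz
Step 3: P = 1.496921595e-02 W
Step 4: P = 14.969 mW

14.969


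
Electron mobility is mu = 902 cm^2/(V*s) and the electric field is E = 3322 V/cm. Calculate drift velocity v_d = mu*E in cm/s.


Step 1: v_d = mu * E
Step 2: v_d = 902 * 3322 = 2996444
Step 3: v_d = 3.00e+06 cm/s

3.00e+06


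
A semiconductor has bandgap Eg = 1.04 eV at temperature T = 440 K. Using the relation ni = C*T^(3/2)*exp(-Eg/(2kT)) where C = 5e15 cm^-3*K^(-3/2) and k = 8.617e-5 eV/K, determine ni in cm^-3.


Step 1: Compute kT = 8.617e-5 * 440 = 0.0379148 eV
Step 2: Exponent = -Eg/(2kT) = -1.04/(2*0.0379148) = -13.71496
Step 3: T^(3/2) = 440^1.5 = 9229.52
Step 4: ni = 5e15 * 9229.52 * exp(-13.71496) = 5.10e+13 cm^-3

5.10e+13


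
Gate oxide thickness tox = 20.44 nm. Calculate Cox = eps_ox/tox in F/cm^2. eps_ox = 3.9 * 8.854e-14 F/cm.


Step 1: eps_ox = 3.9 * 8.854e-14 = 3.45306e-13 F/cm
Step 2: tox in cm = 20.44 nm * 1e-7 = 2.0440e-06 cm
Step 3: Cox = 3.45306e-13 / 2.0440e-06 = 1.69e-07 F/cm^2

1.69e-07


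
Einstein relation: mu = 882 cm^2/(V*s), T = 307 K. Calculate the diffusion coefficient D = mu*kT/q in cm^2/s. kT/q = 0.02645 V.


Step 1: D = mu * (kT/q)
Step 2: D = 882 * 0.02645
Step 3: D = 23.33 cm^2/s

23.33


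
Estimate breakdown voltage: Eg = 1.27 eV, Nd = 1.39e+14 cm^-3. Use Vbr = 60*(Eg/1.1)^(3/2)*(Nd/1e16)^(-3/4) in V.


Step 1: Eg/1.1 = 1.27/1.1 = 1.154545
Step 2: (Eg/1.1)^1.5 = 1.154545^1.5 = 1.240556
Step 3: (Nd/1e16)^(-0.75) = (0.0139)^(-0.75) = 24.702386
Step 4: Vbr = 60 * 1.240556 * 24.702386 = 1838.7 V

1838.7


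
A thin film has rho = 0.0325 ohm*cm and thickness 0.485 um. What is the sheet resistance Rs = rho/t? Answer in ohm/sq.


Step 1: Convert thickness to cm: t = 0.485 um = 4.8500e-05 cm
Step 2: Rs = rho / t = 0.0325 / 4.8500e-05
Step 3: Rs = 670.1 ohm/sq

670.1


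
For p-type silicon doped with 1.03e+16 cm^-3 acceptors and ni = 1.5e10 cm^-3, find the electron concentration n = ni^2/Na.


Step 1: Majority hole concentration p ≈ Na = 1.03e+16 cm^-3
Step 2: n = ni^2 / Na = (1.5e10)^2 / 1.03e+16
Step 3: n = 2.18e+04 cm^-3

2.18e+04


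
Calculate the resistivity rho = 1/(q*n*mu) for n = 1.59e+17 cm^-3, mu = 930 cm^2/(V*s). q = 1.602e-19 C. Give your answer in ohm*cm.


Step 1: sigma = q * n * mu = 1.602e-19 * 1.59e+17 * 930 = 2.36888e+01 S/cm
Step 2: rho = 1 / sigma = 1 / 2.36888e+01 = 0.04221 ohm*cm

0.04221


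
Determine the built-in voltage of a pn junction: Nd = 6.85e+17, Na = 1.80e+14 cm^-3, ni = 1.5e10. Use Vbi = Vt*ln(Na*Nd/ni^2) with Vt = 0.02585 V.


Step 1: Compute Na*Nd/ni^2 = 1.80e+14 * 6.85e+17 / (1.5e10)^2 = 5.4800e+11
Step 2: ln(5.4800e+11) = 27.0295
Step 3: Vbi = 0.02585 * 27.0295 = 0.699 V

0.699


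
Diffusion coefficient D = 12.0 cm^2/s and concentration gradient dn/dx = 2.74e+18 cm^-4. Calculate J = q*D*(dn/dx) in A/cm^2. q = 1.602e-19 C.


Step 1: J = q * D * (dn/dx)
Step 2: J = 1.602e-19 * 12.0 * 2.74e+18
Step 3: J = 5.27e+00 A/cm^2

5.27e+00


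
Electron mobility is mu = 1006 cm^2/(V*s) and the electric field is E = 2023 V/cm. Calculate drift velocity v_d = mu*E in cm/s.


Step 1: v_d = mu * E
Step 2: v_d = 1006 * 2023 = 2035138
Step 3: v_d = 2.04e+06 cm/s

2.04e+06


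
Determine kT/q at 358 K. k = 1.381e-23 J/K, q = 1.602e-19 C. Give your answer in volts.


Step 1: kT = 1.381e-23 * 358 = 4.94398e-21 J
Step 2: Vt = kT/q = 4.94398e-21 / 1.602e-19
Step 3: Vt = 0.03086 V

0.03086


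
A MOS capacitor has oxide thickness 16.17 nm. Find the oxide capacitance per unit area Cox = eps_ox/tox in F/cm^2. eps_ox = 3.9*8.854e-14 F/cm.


Step 1: eps_ox = 3.9 * 8.854e-14 = 3.45306e-13 F/cm
Step 2: tox in cm = 16.17 nm * 1e-7 = 1.6170e-06 cm
Step 3: Cox = 3.45306e-13 / 1.6170e-06 = 2.14e-07 F/cm^2

2.14e-07


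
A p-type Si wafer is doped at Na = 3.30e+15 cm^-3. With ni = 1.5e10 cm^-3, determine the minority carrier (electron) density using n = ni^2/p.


Step 1: Majority hole concentration p ≈ Na = 3.30e+15 cm^-3
Step 2: n = ni^2 / Na = (1.5e10)^2 / 3.30e+15
Step 3: n = 6.82e+04 cm^-3

6.82e+04


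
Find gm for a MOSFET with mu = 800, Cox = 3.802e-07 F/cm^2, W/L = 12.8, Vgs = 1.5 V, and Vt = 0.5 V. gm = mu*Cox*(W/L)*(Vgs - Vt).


Step 1: Vov = Vgs - Vt = 1.5 - 0.5 = 1.0 V
Step 2: gm = mu * Cox * (W/L) * Vov
Step 3: gm = 800 * 3.802e-07 * 12.8 * 1.0 = 3.89e-03 S

3.89e-03


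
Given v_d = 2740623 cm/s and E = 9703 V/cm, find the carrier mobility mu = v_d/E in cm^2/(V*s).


Step 1: mu = v_d / E
Step 2: mu = 2740623 / 9703
Step 3: mu = 282.45 cm^2/(V*s)

282.45


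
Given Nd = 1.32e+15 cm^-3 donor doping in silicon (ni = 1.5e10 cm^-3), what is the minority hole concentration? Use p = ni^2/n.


Step 1: Since Nd >> ni, n ≈ Nd = 1.32e+15 cm^-3
Step 2: p = ni^2 / n = (1.5e10)^2 / 1.32e+15
Step 3: p = 2.25e20 / 1.32e+15 = 1.70e+05 cm^-3

1.70e+05


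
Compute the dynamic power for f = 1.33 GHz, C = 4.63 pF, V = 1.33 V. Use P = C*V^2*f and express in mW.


Step 1: V^2 = 1.33^2 = 1.7689 V^2
Step 2: P = C*V^2*f = 4.63e-12 F * 1.7689 * 1.33e9 Hz
Step 3: P = 1.089270931e-02 W
Step 4: P = 10.893 mW

10.893


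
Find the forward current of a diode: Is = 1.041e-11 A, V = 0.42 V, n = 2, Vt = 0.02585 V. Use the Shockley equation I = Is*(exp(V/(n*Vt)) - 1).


Step 1: V/(n*Vt) = 0.42/(2*0.02585) = 8.1238
Step 2: exp(8.1238) = 3.3738e+03
Step 3: I = 1.041e-11 * (3.3738e+03 - 1) = 3.51e-08 A

3.51e-08


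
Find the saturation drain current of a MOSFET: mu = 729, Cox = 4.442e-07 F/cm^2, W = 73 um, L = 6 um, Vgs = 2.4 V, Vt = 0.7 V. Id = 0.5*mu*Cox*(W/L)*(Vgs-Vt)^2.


Step 1: Overdrive voltage Vov = Vgs - Vt = 2.4 - 0.7 = 1.7 V
Step 2: W/L = 73/6 = 12.1667
Step 3: Id = 0.5 * 729 * 4.442e-07 * 12.1667 * 1.7^2
Step 4: Id = 5.69e-03 A

5.69e-03


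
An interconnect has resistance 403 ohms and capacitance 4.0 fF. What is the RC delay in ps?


Step 1: tau = R * C
Step 2: tau = 403 * 4.0 fF = 403 * 4.0e-15 F
Step 3: tau = 1.612e-12 s = 1.612 ps

1.612


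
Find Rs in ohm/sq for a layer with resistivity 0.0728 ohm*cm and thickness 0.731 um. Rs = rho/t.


Step 1: Convert thickness to cm: t = 0.731 um = 7.3100e-05 cm
Step 2: Rs = rho / t = 0.0728 / 7.3100e-05
Step 3: Rs = 995.9 ohm/sq

995.9


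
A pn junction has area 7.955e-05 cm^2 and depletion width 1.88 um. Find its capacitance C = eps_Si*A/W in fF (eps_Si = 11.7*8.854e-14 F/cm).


Step 1: eps_Si = 11.7 * 8.854e-14 = 1.035918e-12 F/cm
Step 2: W in cm = 1.88 * 1e-4 = 1.88e-04 cm
Step 3: C = 1.035918e-12 * 7.955e-05 / 1.88e-04 = 4.383366e-13 F
Step 4: C = 438.34 fF

438.34


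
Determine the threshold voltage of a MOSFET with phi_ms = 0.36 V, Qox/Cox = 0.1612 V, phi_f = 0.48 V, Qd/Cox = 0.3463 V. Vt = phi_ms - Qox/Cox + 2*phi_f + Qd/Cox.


Step 1: Vt = phi_ms - Qox/Cox + 2*phi_f + Qd/Cox
Step 2: Vt = 0.36 - 0.1612 + 2*0.48 + 0.3463
Step 3: Vt = 0.36 - 0.1612 + 0.96 + 0.3463
Step 4: Vt = 1.5051 V

1.5051


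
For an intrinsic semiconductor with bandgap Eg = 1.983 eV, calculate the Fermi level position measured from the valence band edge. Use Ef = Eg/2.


Step 1: For an intrinsic semiconductor, the Fermi level sits at midgap.
Step 2: Ef = Eg / 2 = 1.983 / 2 = 0.9915 eV

0.9915


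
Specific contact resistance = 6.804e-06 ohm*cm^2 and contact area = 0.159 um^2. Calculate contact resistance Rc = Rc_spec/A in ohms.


Step 1: Convert area to cm^2: 0.159 um^2 = 1.5900e-09 cm^2
Step 2: Rc = Rc_spec / A = 6.804e-06 / 1.5900e-09
Step 3: Rc = 4.28e+03 ohms

4.28e+03


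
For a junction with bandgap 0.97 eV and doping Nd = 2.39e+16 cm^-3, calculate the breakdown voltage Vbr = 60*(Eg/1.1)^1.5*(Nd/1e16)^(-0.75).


Step 1: Eg/1.1 = 0.97/1.1 = 0.881818
Step 2: (Eg/1.1)^1.5 = 0.881818^1.5 = 0.828073
Step 3: (Nd/1e16)^(-0.75) = (2.39)^(-0.75) = 0.520237
Step 4: Vbr = 60 * 0.828073 * 0.520237 = 25.8 V

25.8


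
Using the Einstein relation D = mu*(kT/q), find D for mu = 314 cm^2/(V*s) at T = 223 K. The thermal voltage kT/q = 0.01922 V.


Step 1: D = mu * (kT/q)
Step 2: D = 314 * 0.01922
Step 3: D = 6.04 cm^2/s

6.04


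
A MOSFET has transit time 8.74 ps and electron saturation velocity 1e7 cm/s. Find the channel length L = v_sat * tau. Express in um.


Step 1: tau in seconds = 8.74 ps * 1e-12 = 8.7400e-12 s
Step 2: L = v_sat * tau = 1e7 * 8.7400e-12 = 8.7400e-05 cm
Step 3: L in um = 8.7400e-05 * 1e4 = 0.874 um

0.874


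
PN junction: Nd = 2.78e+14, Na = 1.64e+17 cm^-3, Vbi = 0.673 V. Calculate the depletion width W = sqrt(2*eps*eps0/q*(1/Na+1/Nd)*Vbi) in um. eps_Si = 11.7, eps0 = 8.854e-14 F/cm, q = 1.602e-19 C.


Step 1: 1/Na + 1/Nd = 1/1.64e+17 + 1/2.78e+14 = 3.60322e-15
Step 2: 2*eps*eps0/q = 2*11.7*8.854e-14/1.602e-19 = 1.293281e+07
Step 3: W^2 = 1.293281e+07 * 3.60322e-15 * 0.673 = 3.13616e-08
Step 4: W = sqrt(3.13616e-08) = 1.771e-04 cm = 1.771 um

1.771


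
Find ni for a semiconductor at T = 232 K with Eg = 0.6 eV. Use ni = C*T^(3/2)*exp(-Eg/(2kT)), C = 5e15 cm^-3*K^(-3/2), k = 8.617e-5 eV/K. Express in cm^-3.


Step 1: Compute kT = 8.617e-5 * 232 = 0.01999144 eV
Step 2: Exponent = -Eg/(2kT) = -0.6/(2*0.01999144) = -15.00642
Step 3: T^(3/2) = 232^1.5 = 3533.72
Step 4: ni = 5e15 * 3533.72 * exp(-15.00642) = 5.37e+12 cm^-3

5.37e+12


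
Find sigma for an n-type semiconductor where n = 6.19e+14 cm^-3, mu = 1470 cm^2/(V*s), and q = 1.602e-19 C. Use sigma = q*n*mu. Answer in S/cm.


Step 1: sigma = q * n * mu
Step 2: sigma = 1.602e-19 * 6.19e+14 * 1470
Step 3: sigma = 1.458e-01 S/cm

1.458e-01


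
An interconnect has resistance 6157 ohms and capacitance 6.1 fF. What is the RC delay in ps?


Step 1: tau = R * C
Step 2: tau = 6157 * 6.1 fF = 6157 * 6.1e-15 F
Step 3: tau = 3.75577e-11 s = 37.5577 ps

37.5577


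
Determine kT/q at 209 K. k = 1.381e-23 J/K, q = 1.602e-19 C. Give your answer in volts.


Step 1: kT = 1.381e-23 * 209 = 2.88629e-21 J
Step 2: Vt = kT/q = 2.88629e-21 / 1.602e-19
Step 3: Vt = 0.01802 V

0.01802


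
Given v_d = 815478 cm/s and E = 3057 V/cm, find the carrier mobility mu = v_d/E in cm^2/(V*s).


Step 1: mu = v_d / E
Step 2: mu = 815478 / 3057
Step 3: mu = 266.76 cm^2/(V*s)

266.76


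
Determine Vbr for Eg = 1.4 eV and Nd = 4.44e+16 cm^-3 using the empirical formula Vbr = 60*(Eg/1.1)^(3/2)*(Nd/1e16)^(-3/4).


Step 1: Eg/1.1 = 1.4/1.1 = 1.272727
Step 2: (Eg/1.1)^1.5 = 1.272727^1.5 = 1.435830
Step 3: (Nd/1e16)^(-0.75) = (4.44)^(-0.75) = 0.326936
Step 4: Vbr = 60 * 1.435830 * 0.326936 = 28.2 V

28.2


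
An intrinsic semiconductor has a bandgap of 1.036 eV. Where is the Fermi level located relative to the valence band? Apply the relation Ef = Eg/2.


Step 1: For an intrinsic semiconductor, the Fermi level sits at midgap.
Step 2: Ef = Eg / 2 = 1.036 / 2 = 0.518 eV

0.518


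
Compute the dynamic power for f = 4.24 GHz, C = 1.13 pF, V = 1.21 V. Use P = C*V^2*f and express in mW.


Step 1: V^2 = 1.21^2 = 1.4641 V^2
Step 2: P = C*V^2*f = 1.13e-12 F * 1.4641 * 4.24e9 Hz
Step 3: P = 7.01479592e-03 W
Step 4: P = 7.015 mW

7.015


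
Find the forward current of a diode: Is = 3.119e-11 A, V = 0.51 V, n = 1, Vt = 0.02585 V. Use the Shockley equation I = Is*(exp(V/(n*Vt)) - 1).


Step 1: V/(n*Vt) = 0.51/(1*0.02585) = 19.7292
Step 2: exp(19.7292) = 3.7007e+08
Step 3: I = 3.119e-11 * (3.7007e+08 - 1) = 1.15e-02 A

1.15e-02


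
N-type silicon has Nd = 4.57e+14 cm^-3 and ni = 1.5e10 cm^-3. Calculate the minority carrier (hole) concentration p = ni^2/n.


Step 1: Since Nd >> ni, n ≈ Nd = 4.57e+14 cm^-3
Step 2: p = ni^2 / n = (1.5e10)^2 / 4.57e+14
Step 3: p = 2.25e20 / 4.57e+14 = 4.92e+05 cm^-3

4.92e+05


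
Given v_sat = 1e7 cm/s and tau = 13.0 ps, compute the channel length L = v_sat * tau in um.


Step 1: tau in seconds = 13.0 ps * 1e-12 = 1.3000e-11 s
Step 2: L = v_sat * tau = 1e7 * 1.3000e-11 = 1.3000e-04 cm
Step 3: L in um = 1.3000e-04 * 1e4 = 1.3 um

1.3


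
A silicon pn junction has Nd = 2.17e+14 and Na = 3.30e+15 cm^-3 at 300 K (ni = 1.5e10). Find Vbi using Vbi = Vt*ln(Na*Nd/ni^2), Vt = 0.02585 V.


Step 1: Compute Na*Nd/ni^2 = 3.30e+15 * 2.17e+14 / (1.5e10)^2 = 3.1827e+09
Step 2: ln(3.1827e+09) = 21.8810
Step 3: Vbi = 0.02585 * 21.8810 = 0.566 V

0.566


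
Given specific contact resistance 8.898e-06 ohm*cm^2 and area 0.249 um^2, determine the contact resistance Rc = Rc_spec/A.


Step 1: Convert area to cm^2: 0.249 um^2 = 2.4900e-09 cm^2
Step 2: Rc = Rc_spec / A = 8.898e-06 / 2.4900e-09
Step 3: Rc = 3.57e+03 ohms

3.57e+03


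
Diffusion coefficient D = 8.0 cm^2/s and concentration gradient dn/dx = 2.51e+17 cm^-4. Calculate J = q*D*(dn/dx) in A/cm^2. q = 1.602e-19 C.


Step 1: J = q * D * (dn/dx)
Step 2: J = 1.602e-19 * 8.0 * 2.51e+17
Step 3: J = 3.22e-01 A/cm^2

3.22e-01


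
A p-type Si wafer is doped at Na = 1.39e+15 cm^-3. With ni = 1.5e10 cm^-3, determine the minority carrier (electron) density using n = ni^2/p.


Step 1: Majority hole concentration p ≈ Na = 1.39e+15 cm^-3
Step 2: n = ni^2 / Na = (1.5e10)^2 / 1.39e+15
Step 3: n = 1.62e+05 cm^-3

1.62e+05
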